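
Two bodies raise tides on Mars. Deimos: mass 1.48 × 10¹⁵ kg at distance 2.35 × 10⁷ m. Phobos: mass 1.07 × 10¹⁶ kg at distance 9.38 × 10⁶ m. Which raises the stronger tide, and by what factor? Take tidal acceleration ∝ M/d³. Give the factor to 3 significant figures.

Compare M/d³ for the two perturbers:
Deimos: (1.48 × 10¹⁵) / (2.35 × 10⁷)³ = 1.140 × 10⁻⁷
Phobos: (1.07 × 10¹⁶) / (9.38 × 10⁶)³ = 1.297 × 10⁻⁵
Ratio (larger/smaller) = 114

Phobos, by a factor of ≈ 114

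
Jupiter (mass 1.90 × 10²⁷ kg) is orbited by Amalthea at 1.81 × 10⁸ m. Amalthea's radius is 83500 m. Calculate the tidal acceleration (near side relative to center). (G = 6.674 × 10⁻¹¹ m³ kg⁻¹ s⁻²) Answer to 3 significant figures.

Δg = 2GMr/d³
   = 2 × (6.674 × 10⁻¹¹) × (1.90 × 10²⁷) × (83500) / (1.81 × 10⁸)³
   = 3.57 × 10⁻³ m/s²

3.57 × 10⁻³ m/s²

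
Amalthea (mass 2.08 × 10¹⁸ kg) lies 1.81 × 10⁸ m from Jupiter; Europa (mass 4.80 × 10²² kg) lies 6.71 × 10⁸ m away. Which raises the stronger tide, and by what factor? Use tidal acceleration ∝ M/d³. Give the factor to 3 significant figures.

Europa, by a factor of ≈ 453

Compare M/d³ for the two perturbers:
Amalthea: (2.08 × 10¹⁸) / (1.81 × 10⁸)³ = 3.508 × 10⁻⁷
Europa: (4.80 × 10²²) / (6.71 × 10⁸)³ = 1.589 × 10⁻⁴
Ratio (larger/smaller) = 453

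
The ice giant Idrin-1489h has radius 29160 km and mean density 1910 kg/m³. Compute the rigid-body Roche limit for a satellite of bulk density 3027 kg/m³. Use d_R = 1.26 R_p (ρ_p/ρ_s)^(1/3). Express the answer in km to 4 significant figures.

31510 km

d_R = 1.26 × 29160 km × (1910/3027)^(1/3)
    = 31510 km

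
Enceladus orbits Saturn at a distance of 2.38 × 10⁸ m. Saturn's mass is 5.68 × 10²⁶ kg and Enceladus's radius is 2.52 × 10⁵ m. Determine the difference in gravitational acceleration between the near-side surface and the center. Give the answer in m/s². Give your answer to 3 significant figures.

Since r ≪ d, expand the inverse-square field across one radius to get the leading 2GMr/d³ term.
Δa = 2GMr/d³
   = 2 × (6.674 × 10⁻¹¹) × (5.68 × 10²⁶) × (2.52 × 10⁵) / (2.38 × 10⁸)³
   = 1.42 × 10⁻³ m/s²

1.42 × 10⁻³ m/s²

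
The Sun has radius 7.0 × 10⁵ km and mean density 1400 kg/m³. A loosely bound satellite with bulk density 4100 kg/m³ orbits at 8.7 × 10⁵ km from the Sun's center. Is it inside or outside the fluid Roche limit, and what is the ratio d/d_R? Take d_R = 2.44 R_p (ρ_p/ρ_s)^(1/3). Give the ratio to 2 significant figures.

d_R = 2.44 × (7.0 × 10⁵ km) × (1400/4100)^(1/3) = 1.194 × 10⁶ km
d/d_R = (8.7 × 10⁵) / (1.194 × 10⁶) = 0.73
Since d/d_R < 1, the body is inside the Roche limit.

inside; d/d_R ≈ 0.73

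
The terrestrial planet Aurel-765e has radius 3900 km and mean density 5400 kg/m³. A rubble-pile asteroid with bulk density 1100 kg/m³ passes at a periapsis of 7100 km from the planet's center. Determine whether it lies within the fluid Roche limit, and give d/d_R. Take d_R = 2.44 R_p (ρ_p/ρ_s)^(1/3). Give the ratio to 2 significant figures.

d_R = 2.44 × (3900 km) × (5400/1100)^(1/3) = 16170 km
d/d_R = (7100) / (16170) = 0.44
Since d/d_R < 1, the body is inside the Roche limit.

inside; d/d_R ≈ 0.44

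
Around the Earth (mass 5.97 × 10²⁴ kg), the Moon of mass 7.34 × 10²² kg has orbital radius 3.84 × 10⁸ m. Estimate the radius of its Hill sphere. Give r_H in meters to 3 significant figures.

r_H ≈ a (m/3M)^(1/3)
    = (3.84 × 10⁸) × (7.34 × 10²² / (3 × 5.97 × 10²⁴))^(1/3)
    = 6.15 × 10⁷ m

6.15 × 10⁷ m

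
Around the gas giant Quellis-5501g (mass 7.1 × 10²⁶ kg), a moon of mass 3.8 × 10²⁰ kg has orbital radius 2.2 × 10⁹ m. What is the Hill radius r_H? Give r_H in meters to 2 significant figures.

r_H ≈ a (m/3M)^(1/3)
    = (2.2 × 10⁹) × (3.8 × 10²⁰ / (3 × 7.1 × 10²⁶))^(1/3)
    = 1.2 × 10⁷ m

1.2 × 10⁷ m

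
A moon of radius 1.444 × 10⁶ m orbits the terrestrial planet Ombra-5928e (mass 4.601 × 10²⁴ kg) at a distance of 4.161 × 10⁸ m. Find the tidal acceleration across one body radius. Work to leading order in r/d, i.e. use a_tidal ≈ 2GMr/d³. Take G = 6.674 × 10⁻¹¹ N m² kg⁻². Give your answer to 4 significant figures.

1.231 × 10⁻⁵ m/s²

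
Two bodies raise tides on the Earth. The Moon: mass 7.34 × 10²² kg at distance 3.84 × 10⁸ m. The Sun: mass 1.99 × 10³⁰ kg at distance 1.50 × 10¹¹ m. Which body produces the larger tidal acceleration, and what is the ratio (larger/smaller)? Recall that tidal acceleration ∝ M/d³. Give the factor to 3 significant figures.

Tidal stretch scales as M/d³; compute that for each body.
The Moon: (7.34 × 10²²) / (3.84 × 10⁸)³ = 1.296 × 10⁻³
The Sun: (1.99 × 10³⁰) / (1.50 × 10¹¹)³ = 5.896 × 10⁻⁴
Ratio (larger/smaller) = 2.20

The Moon, by a factor of ≈ 2.20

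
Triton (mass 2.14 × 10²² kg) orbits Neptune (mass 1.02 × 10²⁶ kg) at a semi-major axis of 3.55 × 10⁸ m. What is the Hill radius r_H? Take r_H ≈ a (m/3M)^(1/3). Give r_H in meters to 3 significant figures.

1.46 × 10⁷ m

r_H ≈ a (m/3M)^(1/3)
    = (3.55 × 10⁸) × (2.14 × 10²² / (3 × 1.02 × 10²⁶))^(1/3)
    = 1.46 × 10⁷ m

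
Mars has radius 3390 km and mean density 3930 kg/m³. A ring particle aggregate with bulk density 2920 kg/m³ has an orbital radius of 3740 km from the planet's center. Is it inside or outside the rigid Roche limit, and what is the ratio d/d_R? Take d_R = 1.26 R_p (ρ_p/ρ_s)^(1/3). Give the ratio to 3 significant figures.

inside; d/d_R ≈ 0.793

d_R = 1.26 × (3390 km) × (3930/2920)^(1/3) = 4716 km
d/d_R = (3740) / (4716) = 0.793
Since d/d_R < 1, the body is inside the Roche limit.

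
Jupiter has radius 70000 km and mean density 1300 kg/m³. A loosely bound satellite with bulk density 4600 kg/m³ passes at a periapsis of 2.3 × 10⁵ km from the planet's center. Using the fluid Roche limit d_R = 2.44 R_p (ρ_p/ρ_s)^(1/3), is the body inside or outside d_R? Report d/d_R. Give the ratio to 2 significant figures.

d_R = 2.44 × (70000 km) × (1300/4600)^(1/3) = 1.121 × 10⁵ km
d/d_R = (2.3 × 10⁵) / (1.121 × 10⁵) = 2.1
Since d/d_R > 1, the body is outside the Roche limit.

outside; d/d_R ≈ 2.1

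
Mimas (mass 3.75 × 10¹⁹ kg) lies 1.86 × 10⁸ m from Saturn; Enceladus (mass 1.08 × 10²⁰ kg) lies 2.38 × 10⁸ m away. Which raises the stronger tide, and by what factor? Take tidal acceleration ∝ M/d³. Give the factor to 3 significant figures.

The tide-raising term goes as M/d³ (the gradient of a 1/d² field).
Mimas: (3.75 × 10¹⁹) / (1.86 × 10⁸)³ = 5.828 × 10⁻⁶
Enceladus: (1.08 × 10²⁰) / (2.38 × 10⁸)³ = 8.011 × 10⁻⁶
Ratio (larger/smaller) = 1.37

Enceladus, by a factor of ≈ 1.37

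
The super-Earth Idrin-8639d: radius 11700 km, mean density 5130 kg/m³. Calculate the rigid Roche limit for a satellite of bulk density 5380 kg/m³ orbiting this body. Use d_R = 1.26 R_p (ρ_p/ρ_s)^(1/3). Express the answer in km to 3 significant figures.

14500 km

d_R = 1.26 × 11700 km × (5130/5380)^(1/3)
    = 14500 km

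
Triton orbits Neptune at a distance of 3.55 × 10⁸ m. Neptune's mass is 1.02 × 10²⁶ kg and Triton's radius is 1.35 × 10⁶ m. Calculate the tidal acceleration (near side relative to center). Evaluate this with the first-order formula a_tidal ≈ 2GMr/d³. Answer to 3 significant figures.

4.11 × 10⁻⁴ m/s²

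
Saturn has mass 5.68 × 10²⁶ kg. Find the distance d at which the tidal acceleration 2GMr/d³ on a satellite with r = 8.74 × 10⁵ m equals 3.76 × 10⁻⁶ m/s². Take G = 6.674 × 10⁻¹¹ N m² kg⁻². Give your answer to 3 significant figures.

2GMr/d³ = a_tidal  ⇒  d = (2GMr / a_tidal)^(1/3)
d = (2 × 6.674×10⁻¹¹ × (5.68 × 10²⁶) × (8.74 × 10⁵) / (3.76 × 10⁻⁶))^(1/3)
  = 2.60 × 10⁹ m

2.60 × 10⁹ m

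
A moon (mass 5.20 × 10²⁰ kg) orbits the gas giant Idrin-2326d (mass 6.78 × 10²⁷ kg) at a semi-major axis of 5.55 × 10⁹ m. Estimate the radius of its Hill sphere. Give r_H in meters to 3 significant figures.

1.63 × 10⁷ m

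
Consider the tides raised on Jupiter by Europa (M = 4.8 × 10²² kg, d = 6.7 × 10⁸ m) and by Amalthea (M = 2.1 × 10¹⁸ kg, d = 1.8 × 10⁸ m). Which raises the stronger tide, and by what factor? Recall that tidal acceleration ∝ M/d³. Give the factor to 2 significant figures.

Tidal acceleration ∝ M/d³, so compare M/d³ for each.
Europa: (4.8 × 10²²) / (6.7 × 10⁸)³ = 1.596 × 10⁻⁴
Amalthea: (2.1 × 10¹⁸) / (1.8 × 10⁸)³ = 3.601 × 10⁻⁷
Ratio (larger/smaller) = 440

Europa, by a factor of ≈ 440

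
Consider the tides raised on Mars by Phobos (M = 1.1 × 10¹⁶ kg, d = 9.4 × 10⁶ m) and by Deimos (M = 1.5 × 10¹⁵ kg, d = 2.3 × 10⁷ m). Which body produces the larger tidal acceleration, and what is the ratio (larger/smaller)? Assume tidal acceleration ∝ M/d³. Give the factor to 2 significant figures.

Compare M/d³ for the two perturbers:
Phobos: (1.1 × 10¹⁶) / (9.4 × 10⁶)³ = 1.324 × 10⁻⁵
Deimos: (1.5 × 10¹⁵) / (2.3 × 10⁷)³ = 1.233 × 10⁻⁷
Ratio (larger/smaller) = 110

Phobos, by a factor of ≈ 110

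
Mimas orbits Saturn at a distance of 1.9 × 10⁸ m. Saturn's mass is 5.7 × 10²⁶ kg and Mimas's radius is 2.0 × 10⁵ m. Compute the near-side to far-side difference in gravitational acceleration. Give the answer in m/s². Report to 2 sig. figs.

4.4 × 10⁻³ m/s²

Near-to-far spans 2r, so the tidal difference is twice the near-to-center value: 4GMr/d³.
Δg = 4GMr/d³
   = 4 × (6.674 × 10⁻¹¹) × (5.7 × 10²⁶) × (2.0 × 10⁵) / (1.9 × 10⁸)³
   = 4.4 × 10⁻³ m/s²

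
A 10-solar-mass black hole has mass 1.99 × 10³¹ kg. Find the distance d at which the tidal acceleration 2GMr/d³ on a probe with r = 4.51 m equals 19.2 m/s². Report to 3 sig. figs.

8.55 × 10⁶ m

2GMr/d³ = a_tidal  ⇒  d = (2GMr / a_tidal)^(1/3)
d = (2 × 6.674×10⁻¹¹ × (1.99 × 10³¹) × (4.51) / (19.2))^(1/3)
  = 8.55 × 10⁶ m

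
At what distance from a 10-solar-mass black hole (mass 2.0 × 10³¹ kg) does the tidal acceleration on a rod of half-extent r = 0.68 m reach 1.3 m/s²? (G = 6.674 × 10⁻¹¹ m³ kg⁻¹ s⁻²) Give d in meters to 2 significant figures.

1.1 × 10⁷ m

2GMr/d³ = a_tidal  ⇒  d = (2GMr / a_tidal)^(1/3)
d = (2 × 6.674×10⁻¹¹ × (2.0 × 10³¹) × (0.68) / (1.3))^(1/3)
  = 1.1 × 10⁷ m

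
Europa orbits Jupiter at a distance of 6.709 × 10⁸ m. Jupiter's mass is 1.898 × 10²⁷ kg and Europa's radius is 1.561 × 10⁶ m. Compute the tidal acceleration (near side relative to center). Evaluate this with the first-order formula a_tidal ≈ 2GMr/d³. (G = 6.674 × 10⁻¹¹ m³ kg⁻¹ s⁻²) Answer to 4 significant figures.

1.310 × 10⁻³ m/s²

Δg = 2GMr/d³
   = 2 × (6.674 × 10⁻¹¹) × (1.898 × 10²⁷) × (1.561 × 10⁶) / (6.709 × 10⁸)³
   = 1.310 × 10⁻³ m/s²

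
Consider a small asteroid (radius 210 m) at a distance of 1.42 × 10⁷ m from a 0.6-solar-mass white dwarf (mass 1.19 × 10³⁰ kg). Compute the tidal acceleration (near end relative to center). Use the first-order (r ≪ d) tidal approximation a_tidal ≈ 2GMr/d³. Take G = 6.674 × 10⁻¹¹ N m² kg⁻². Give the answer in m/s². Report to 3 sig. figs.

Δa = 2GMr/d³
   = 2 × (6.674 × 10⁻¹¹) × (1.19 × 10³⁰) × (210) / (1.42 × 10⁷)³
   = 1.16 × 10¹ m/s²

1.16 × 10¹ m/s²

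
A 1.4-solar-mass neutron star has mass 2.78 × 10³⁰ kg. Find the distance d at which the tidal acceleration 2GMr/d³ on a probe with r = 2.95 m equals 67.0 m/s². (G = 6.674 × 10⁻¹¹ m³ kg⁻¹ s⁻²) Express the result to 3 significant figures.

2GMr/d³ = a_tidal  ⇒  d = (2GMr / a_tidal)^(1/3)
d = (2 × 6.674×10⁻¹¹ × (2.78 × 10³⁰) × (2.95) / (67.0))^(1/3)
  = 2.54 × 10⁶ m

2.54 × 10⁶ m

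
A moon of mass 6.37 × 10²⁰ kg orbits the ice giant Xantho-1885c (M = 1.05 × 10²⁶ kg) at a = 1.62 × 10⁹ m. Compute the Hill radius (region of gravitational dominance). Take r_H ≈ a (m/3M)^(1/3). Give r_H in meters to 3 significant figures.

2.05 × 10⁷ m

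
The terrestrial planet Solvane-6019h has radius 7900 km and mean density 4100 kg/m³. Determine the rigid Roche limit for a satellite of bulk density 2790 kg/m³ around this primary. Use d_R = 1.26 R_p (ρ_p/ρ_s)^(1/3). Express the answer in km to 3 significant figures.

11300 km

d_R = 1.26 × 7900 km × (4100/2790)^(1/3)
    = 11300 km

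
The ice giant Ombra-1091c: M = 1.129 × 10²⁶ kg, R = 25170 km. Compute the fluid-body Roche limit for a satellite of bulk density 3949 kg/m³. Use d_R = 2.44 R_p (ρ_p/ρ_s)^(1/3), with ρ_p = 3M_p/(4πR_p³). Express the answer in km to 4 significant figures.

ρ_p = 3M_p/(4πR_p³) = 3 × (1.129 × 10²⁶) / (4π × (2.517 × 10⁷ m)³) = 1690 kg/m³
d_R = 2.44 × 25170 km × (1690/3949)^(1/3)
    = 46280 km

46280 km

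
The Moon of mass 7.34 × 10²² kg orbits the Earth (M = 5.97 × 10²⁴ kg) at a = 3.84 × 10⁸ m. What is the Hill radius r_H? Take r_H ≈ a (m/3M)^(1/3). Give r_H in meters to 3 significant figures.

6.15 × 10⁷ m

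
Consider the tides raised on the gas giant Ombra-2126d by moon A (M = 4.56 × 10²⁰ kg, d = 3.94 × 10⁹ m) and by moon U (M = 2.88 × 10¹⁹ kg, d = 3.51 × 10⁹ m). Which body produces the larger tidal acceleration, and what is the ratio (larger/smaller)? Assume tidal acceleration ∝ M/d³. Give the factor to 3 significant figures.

Compare M/d³ for the two perturbers:
Moon A: (4.56 × 10²⁰) / (3.94 × 10⁹)³ = 7.455 × 10⁻⁹
Moon U: (2.88 × 10¹⁹) / (3.51 × 10⁹)³ = 6.660 × 10⁻¹⁰
Ratio (larger/smaller) = 11.2

Moon A, by a factor of ≈ 11.2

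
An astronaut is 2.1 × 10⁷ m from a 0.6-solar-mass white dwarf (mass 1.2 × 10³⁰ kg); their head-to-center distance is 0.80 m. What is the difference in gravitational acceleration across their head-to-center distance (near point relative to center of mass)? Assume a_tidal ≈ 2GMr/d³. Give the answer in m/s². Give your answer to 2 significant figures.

a_tidal = 2GMr/d³
        = 2 × (6.674 × 10⁻¹¹) × (1.2 × 10³⁰) × (0.80) / (2.1 × 10⁷)³
        = 1.4 × 10⁻² m/s²

1.4 × 10⁻² m/s²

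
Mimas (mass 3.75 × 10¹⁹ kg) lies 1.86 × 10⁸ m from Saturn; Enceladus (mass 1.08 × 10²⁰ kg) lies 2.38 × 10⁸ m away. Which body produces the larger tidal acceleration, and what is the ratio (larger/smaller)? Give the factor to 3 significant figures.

Enceladus, by a factor of ≈ 1.37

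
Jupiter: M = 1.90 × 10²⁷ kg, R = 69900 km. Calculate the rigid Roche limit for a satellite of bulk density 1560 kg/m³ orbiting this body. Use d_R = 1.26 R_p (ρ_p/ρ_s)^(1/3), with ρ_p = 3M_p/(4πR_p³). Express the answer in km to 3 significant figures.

83500 km

ρ_p = 3M_p/(4πR_p³) = 3 × (1.90 × 10²⁷) / (4π × (6.99 × 10⁷ m)³) = 1330 kg/m³
d_R = 1.26 × 69900 km × (1330/1560)^(1/3)
    = 83500 km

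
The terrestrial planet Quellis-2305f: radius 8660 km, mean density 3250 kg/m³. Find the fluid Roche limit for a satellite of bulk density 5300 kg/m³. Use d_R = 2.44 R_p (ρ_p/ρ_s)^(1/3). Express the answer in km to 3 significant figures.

d_R = 2.44 × 8660 km × (3250/5300)^(1/3)
    = 18000 km

18000 km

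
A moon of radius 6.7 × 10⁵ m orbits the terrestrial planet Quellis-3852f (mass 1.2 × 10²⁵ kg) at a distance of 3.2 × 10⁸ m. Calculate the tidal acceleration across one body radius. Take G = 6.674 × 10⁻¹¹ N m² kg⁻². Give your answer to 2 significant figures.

a_tidal = 2GMr/d³
        = 2 × (6.674 × 10⁻¹¹) × (1.2 × 10²⁵) × (6.7 × 10⁵) / (3.2 × 10⁸)³
        = 3.3 × 10⁻⁵ m/s²

3.3 × 10⁻⁵ m/s²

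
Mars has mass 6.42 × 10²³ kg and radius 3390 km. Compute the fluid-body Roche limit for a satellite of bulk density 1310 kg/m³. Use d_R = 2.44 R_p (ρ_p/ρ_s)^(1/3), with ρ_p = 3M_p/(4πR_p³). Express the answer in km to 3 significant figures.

ρ_p = 3M_p/(4πR_p³) = 3 × (6.42 × 10²³) / (4π × (3.39 × 10⁶ m)³) = 3930 kg/m³
d_R = 2.44 × 3390 km × (3930/1310)^(1/3)
    = 11900 km

11900 km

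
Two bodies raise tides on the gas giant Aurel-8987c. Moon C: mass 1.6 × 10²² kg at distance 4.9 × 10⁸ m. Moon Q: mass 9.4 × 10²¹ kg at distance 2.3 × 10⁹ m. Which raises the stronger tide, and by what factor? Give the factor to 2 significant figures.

Moon C, by a factor of ≈ 180

Tidal acceleration ∝ M/d³, so compare M/d³ for each.
Moon C: (1.6 × 10²²) / (4.9 × 10⁸)³ = 1.360 × 10⁻⁴
Moon Q: (9.4 × 10²¹) / (2.3 × 10⁹)³ = 7.726 × 10⁻⁷
Ratio (larger/smaller) = 180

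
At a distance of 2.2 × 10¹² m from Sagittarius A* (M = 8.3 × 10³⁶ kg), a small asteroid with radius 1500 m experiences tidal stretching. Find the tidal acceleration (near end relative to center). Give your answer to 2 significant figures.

1.6 × 10⁻⁷ m/s²

Since r ≪ d, expand the inverse-square field across one radius to get the leading 2GMr/d³ term.
a_tidal = 2GMr/d³
        = 2 × (6.674 × 10⁻¹¹) × (8.3 × 10³⁶) × (1500) / (2.2 × 10¹²)³
        = 1.6 × 10⁻⁷ m/s²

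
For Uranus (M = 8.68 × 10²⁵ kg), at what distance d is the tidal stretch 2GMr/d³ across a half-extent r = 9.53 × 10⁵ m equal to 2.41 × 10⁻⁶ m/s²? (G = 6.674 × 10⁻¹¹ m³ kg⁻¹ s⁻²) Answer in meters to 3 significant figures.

2GMr/d³ = a_tidal  ⇒  d = (2GMr / a_tidal)^(1/3)
d = (2 × 6.674×10⁻¹¹ × (8.68 × 10²⁵) × (9.53 × 10⁵) / (2.41 × 10⁻⁶))^(1/3)
  = 1.66 × 10⁹ m

1.66 × 10⁹ m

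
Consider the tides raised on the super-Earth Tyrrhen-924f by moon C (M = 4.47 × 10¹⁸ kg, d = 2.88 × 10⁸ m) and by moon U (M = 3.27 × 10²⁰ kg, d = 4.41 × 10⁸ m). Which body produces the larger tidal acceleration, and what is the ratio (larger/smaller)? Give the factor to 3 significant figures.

Moon U, by a factor of ≈ 20.4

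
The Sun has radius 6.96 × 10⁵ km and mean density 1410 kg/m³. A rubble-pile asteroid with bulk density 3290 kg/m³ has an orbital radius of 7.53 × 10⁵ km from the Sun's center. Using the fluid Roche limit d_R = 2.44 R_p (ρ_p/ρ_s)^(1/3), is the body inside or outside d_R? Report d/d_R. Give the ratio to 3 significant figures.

d_R = 2.44 × (6.96 × 10⁵ km) × (1410/3290)^(1/3) = 1.280 × 10⁶ km
d/d_R = (7.53 × 10⁵) / (1.280 × 10⁶) = 0.588
Since d/d_R < 1, the body is inside the Roche limit.

inside; d/d_R ≈ 0.588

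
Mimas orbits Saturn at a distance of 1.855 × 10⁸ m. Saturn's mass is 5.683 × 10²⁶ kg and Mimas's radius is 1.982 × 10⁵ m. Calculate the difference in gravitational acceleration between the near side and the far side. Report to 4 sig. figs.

4.711 × 10⁻³ m/s²

Differencing GM/(d−r)² and GM/(d+r)² to first order in r/d gives 4GMr/d³.
Δa = 4GMr/d³
   = 4 × (6.674 × 10⁻¹¹) × (5.683 × 10²⁶) × (1.982 × 10⁵) / (1.855 × 10⁸)³
   = 4.711 × 10⁻³ m/s²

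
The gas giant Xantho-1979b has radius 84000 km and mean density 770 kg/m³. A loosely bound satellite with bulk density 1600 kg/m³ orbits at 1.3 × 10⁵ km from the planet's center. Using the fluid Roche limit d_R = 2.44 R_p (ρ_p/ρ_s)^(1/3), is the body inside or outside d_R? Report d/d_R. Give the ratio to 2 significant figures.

inside; d/d_R ≈ 0.81

d_R = 2.44 × (84000 km) × (770/1600)^(1/3) = 1.606 × 10⁵ km
d/d_R = (1.3 × 10⁵) / (1.606 × 10⁵) = 0.81
Since d/d_R < 1, the body is inside the Roche limit.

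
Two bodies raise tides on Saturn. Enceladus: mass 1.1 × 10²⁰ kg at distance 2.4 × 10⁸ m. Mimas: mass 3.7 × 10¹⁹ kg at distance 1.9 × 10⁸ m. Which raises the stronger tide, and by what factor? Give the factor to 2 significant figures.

The tide-raising term goes as M/d³ (the gradient of a 1/d² field).
Enceladus: (1.1 × 10²⁰) / (2.4 × 10⁸)³ = 7.957 × 10⁻⁶
Mimas: (3.7 × 10¹⁹) / (1.9 × 10⁸)³ = 5.394 × 10⁻⁶
Ratio (larger/smaller) = 1.5

Enceladus, by a factor of ≈ 1.5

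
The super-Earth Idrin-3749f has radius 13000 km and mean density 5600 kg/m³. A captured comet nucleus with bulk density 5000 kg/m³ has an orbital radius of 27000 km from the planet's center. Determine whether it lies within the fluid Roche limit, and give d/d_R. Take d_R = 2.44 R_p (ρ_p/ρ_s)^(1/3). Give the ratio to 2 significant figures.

d_R = 2.44 × (13000 km) × (5600/5000)^(1/3) = 32940 km
d/d_R = (27000) / (32940) = 0.82
Since d/d_R < 1, the body is inside the Roche limit.

inside; d/d_R ≈ 0.82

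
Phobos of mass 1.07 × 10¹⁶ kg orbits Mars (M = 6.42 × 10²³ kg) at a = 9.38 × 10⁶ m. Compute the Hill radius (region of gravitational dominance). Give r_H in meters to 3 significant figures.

1.66 × 10⁴ m

r_H ≈ a (m/3M)^(1/3)
    = (9.38 × 10⁶) × (1.07 × 10¹⁶ / (3 × 6.42 × 10²³))^(1/3)
    = 1.66 × 10⁴ m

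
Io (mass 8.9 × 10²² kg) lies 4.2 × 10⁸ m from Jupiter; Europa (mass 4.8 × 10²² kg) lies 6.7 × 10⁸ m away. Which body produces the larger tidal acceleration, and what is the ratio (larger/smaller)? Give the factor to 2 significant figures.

Compare M/d³ for the two perturbers:
Io: (8.9 × 10²²) / (4.2 × 10⁸)³ = 1.201 × 10⁻³
Europa: (4.8 × 10²²) / (6.7 × 10⁸)³ = 1.596 × 10⁻⁴
Ratio (larger/smaller) = 7.5

Io, by a factor of ≈ 7.5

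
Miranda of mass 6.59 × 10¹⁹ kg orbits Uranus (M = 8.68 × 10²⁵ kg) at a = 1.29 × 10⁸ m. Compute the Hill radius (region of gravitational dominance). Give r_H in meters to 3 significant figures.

8.16 × 10⁵ m

r_H ≈ a (m/3M)^(1/3)
    = (1.29 × 10⁸) × (6.59 × 10¹⁹ / (3 × 8.68 × 10²⁵))^(1/3)
    = 8.16 × 10⁵ m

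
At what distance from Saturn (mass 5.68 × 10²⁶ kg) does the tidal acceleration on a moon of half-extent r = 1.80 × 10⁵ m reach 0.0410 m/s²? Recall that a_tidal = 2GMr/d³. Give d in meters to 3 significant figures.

6.93 × 10⁷ m

2GMr/d³ = a_tidal  ⇒  d = (2GMr / a_tidal)^(1/3)
d = (2 × 6.674×10⁻¹¹ × (5.68 × 10²⁶) × (1.80 × 10⁵) / (0.0410))^(1/3)
  = 6.93 × 10⁷ m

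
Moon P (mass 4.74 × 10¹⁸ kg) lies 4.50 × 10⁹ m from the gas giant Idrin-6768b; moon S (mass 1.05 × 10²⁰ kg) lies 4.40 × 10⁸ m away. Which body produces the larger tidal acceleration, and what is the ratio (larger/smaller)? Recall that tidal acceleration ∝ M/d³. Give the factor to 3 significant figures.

The tide-raising term goes as M/d³ (the gradient of a 1/d² field).
Moon P: (4.74 × 10¹⁸) / (4.50 × 10⁹)³ = 5.202 × 10⁻¹¹
Moon S: (1.05 × 10²⁰) / (4.40 × 10⁸)³ = 1.233 × 10⁻⁶
Ratio (larger/smaller) = 23700

Moon S, by a factor of ≈ 23700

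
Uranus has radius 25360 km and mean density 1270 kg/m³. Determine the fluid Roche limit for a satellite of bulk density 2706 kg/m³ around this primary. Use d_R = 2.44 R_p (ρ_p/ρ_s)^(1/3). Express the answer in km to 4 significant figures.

d_R = 2.44 × 25360 km × (1270/2706)^(1/3)
    = 48090 km

48090 km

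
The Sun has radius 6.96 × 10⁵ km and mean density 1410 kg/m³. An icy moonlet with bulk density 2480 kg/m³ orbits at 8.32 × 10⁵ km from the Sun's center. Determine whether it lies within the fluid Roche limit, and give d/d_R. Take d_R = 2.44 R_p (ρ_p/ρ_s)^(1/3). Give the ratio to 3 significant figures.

inside; d/d_R ≈ 0.591

d_R = 2.44 × (6.96 × 10⁵ km) × (1410/2480)^(1/3) = 1.407 × 10⁶ km
d/d_R = (8.32 × 10⁵) / (1.407 × 10⁶) = 0.591
Since d/d_R < 1, the body is inside the Roche limit.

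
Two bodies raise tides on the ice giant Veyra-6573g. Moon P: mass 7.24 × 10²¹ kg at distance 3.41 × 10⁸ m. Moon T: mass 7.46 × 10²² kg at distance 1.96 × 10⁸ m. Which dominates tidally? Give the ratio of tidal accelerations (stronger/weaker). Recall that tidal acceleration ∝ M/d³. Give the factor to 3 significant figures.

Moon T, by a factor of ≈ 54.3

Tidal stretch scales as M/d³; compute that for each body.
Moon P: (7.24 × 10²¹) / (3.41 × 10⁸)³ = 1.826 × 10⁻⁴
Moon T: (7.46 × 10²²) / (1.96 × 10⁸)³ = 9.908 × 10⁻³
Ratio (larger/smaller) = 54.3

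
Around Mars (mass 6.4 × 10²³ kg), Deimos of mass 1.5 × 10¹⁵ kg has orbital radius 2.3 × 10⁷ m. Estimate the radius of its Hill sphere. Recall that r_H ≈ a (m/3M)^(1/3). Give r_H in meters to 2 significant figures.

2.1 × 10⁴ m

r_H ≈ a (m/3M)^(1/3)
    = (2.3 × 10⁷) × (1.5 × 10¹⁵ / (3 × 6.4 × 10²³))^(1/3)
    = 2.1 × 10⁴ m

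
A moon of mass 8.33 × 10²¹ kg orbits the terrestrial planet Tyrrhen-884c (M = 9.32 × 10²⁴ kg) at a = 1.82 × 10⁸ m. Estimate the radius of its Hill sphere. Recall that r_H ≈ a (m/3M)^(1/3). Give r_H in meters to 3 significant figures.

1.22 × 10⁷ m

r_H ≈ a (m/3M)^(1/3)
    = (1.82 × 10⁸) × (8.33 × 10²¹ / (3 × 9.32 × 10²⁴))^(1/3)
    = 1.22 × 10⁷ m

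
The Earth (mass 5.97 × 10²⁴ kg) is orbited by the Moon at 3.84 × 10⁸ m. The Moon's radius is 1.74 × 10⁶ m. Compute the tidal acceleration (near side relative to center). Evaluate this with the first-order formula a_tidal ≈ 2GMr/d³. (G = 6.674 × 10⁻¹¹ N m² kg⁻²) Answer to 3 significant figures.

Δa = 2GMr/d³
   = 2 × (6.674 × 10⁻¹¹) × (5.97 × 10²⁴) × (1.74 × 10⁶) / (3.84 × 10⁸)³
   = 2.45 × 10⁻⁵ m/s²

2.45 × 10⁻⁵ m/s²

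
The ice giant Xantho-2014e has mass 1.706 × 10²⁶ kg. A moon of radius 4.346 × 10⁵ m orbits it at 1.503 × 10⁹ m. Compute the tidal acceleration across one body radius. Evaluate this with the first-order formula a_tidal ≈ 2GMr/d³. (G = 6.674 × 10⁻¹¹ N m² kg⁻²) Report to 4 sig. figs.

2.915 × 10⁻⁶ m/s²

Since r ≪ d, expand the inverse-square field across one radius to get the leading 2GMr/d³ term.
a_tidal = 2GMr/d³
        = 2 × (6.674 × 10⁻¹¹) × (1.706 × 10²⁶) × (4.346 × 10⁵) / (1.503 × 10⁹)³
        = 2.915 × 10⁻⁶ m/s²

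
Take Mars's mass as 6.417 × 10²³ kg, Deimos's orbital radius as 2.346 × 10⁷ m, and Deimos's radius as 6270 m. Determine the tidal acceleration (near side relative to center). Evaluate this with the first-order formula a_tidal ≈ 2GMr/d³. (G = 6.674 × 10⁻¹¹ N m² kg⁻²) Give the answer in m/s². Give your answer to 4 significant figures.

4.159 × 10⁻⁵ m/s²

Δa = 2GMr/d³
   = 2 × (6.674 × 10⁻¹¹) × (6.417 × 10²³) × (6270) / (2.346 × 10⁷)³
   = 4.159 × 10⁻⁵ m/s²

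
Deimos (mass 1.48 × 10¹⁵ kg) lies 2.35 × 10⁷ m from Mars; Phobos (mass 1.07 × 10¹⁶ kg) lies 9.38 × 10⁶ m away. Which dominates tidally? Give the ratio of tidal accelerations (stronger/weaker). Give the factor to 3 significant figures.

Phobos, by a factor of ≈ 114

Compare M/d³ for the two perturbers:
Deimos: (1.48 × 10¹⁵) / (2.35 × 10⁷)³ = 1.140 × 10⁻⁷
Phobos: (1.07 × 10¹⁶) / (9.38 × 10⁶)³ = 1.297 × 10⁻⁵
Ratio (larger/smaller) = 114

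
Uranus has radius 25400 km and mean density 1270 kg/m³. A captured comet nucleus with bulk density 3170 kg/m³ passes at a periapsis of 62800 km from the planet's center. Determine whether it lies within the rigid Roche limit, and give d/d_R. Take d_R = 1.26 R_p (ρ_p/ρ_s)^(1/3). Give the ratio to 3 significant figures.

outside; d/d_R ≈ 2.66

d_R = 1.26 × (25400 km) × (1270/3170)^(1/3) = 23590 km
d/d_R = (62800) / (23590) = 2.66
Since d/d_R > 1, the body is outside the Roche limit.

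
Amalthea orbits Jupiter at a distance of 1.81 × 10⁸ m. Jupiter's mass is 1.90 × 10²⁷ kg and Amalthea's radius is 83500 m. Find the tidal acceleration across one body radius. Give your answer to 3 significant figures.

3.57 × 10⁻³ m/s²

a_tidal = 2GMr/d³
        = 2 × (6.674 × 10⁻¹¹) × (1.90 × 10²⁷) × (83500) / (1.81 × 10⁸)³
        = 3.57 × 10⁻³ m/s²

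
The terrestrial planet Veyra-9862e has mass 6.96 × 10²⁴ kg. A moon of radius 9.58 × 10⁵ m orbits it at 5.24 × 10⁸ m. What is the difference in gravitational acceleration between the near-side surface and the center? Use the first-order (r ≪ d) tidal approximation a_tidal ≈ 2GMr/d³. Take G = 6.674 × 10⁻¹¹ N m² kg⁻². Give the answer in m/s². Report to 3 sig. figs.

Since r ≪ d, expand the inverse-square field across one radius to get the leading 2GMr/d³ term.
Δg = 2GMr/d³
   = 2 × (6.674 × 10⁻¹¹) × (6.96 × 10²⁴) × (9.58 × 10⁵) / (5.24 × 10⁸)³
   = 6.19 × 10⁻⁶ m/s²

6.19 × 10⁻⁶ m/s²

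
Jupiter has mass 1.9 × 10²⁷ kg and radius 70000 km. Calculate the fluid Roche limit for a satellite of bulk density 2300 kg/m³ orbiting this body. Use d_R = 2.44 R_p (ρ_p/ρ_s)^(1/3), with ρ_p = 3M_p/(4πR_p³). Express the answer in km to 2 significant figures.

ρ_p = 3M_p/(4πR_p³) = 3 × (1.9 × 10²⁷) / (4π × (7.0 × 10⁷ m)³) = 1300 kg/m³
d_R = 2.44 × 70000 km × (1300/2300)^(1/3)
    = 1.4 × 10⁵ km

1.4 × 10⁵ km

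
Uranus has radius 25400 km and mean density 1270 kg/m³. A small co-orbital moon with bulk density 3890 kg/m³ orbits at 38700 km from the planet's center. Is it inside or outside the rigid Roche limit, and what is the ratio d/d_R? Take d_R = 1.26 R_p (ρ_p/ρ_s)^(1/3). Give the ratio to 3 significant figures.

outside; d/d_R ≈ 1.76

d_R = 1.26 × (25400 km) × (1270/3890)^(1/3) = 22040 km
d/d_R = (38700) / (22040) = 1.76
Since d/d_R > 1, the body is outside the Roche limit.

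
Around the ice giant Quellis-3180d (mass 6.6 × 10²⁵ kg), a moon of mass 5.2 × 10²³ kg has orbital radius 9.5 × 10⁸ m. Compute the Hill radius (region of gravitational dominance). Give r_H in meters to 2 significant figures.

1.3 × 10⁸ m

r_H ≈ a (m/3M)^(1/3)
    = (9.5 × 10⁸) × (5.2 × 10²³ / (3 × 6.6 × 10²⁵))^(1/3)
    = 1.3 × 10⁸ m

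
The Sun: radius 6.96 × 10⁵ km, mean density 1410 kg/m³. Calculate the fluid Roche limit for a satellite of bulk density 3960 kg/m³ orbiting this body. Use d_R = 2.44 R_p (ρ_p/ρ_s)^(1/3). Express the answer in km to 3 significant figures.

1.20 × 10⁶ km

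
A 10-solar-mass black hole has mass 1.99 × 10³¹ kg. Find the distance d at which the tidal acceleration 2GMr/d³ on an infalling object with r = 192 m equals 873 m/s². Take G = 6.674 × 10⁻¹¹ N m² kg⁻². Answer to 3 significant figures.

8.36 × 10⁶ m

2GMr/d³ = a_tidal  ⇒  d = (2GMr / a_tidal)^(1/3)
d = (2 × 6.674×10⁻¹¹ × (1.99 × 10³¹) × (192) / (873))^(1/3)
  = 8.36 × 10⁶ m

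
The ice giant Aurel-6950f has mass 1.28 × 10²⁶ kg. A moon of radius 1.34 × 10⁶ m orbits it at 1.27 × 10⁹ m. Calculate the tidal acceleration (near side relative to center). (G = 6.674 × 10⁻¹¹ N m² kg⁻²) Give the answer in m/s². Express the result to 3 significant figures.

1.12 × 10⁻⁵ m/s²

Δg = 2GMr/d³
   = 2 × (6.674 × 10⁻¹¹) × (1.28 × 10²⁶) × (1.34 × 10⁶) / (1.27 × 10⁹)³
   = 1.12 × 10⁻⁵ m/s²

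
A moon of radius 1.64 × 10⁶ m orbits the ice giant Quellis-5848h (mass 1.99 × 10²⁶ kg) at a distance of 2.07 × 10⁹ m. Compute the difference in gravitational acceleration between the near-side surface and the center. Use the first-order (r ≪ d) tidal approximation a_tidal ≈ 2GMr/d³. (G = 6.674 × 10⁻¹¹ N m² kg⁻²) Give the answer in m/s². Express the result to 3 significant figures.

4.91 × 10⁻⁶ m/s²

Since r ≪ d, expand the inverse-square field across one radius to get the leading 2GMr/d³ term.
Δa = 2GMr/d³
   = 2 × (6.674 × 10⁻¹¹) × (1.99 × 10²⁶) × (1.64 × 10⁶) / (2.07 × 10⁹)³
   = 4.91 × 10⁻⁶ m/s²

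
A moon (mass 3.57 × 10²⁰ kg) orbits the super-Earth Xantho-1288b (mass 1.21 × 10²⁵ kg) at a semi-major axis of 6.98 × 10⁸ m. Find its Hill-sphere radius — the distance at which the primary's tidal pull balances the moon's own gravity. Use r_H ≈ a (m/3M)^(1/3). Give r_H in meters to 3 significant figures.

r_H ≈ a (m/3M)^(1/3)
    = (6.98 × 10⁸) × (3.57 × 10²⁰ / (3 × 1.21 × 10²⁵))^(1/3)
    = 1.50 × 10⁷ m

1.50 × 10⁷ m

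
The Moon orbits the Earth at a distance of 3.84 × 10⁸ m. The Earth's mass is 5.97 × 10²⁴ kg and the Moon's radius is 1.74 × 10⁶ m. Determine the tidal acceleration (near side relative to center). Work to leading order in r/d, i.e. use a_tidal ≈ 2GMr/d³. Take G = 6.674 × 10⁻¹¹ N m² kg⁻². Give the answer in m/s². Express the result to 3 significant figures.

2.45 × 10⁻⁵ m/s²

a_tidal = 2GMr/d³
        = 2 × (6.674 × 10⁻¹¹) × (5.97 × 10²⁴) × (1.74 × 10⁶) / (3.84 × 10⁸)³
        = 2.45 × 10⁻⁵ m/s²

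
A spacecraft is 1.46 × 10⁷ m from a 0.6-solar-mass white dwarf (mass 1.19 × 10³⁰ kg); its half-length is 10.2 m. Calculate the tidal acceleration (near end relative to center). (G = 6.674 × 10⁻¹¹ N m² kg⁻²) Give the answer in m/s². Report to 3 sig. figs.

5.21 × 10⁻¹ m/s²

Since r ≪ d, expand the inverse-square field across one radius to get the leading 2GMr/d³ term.
a_tidal = 2GMr/d³
        = 2 × (6.674 × 10⁻¹¹) × (1.19 × 10³⁰) × (10.2) / (1.46 × 10⁷)³
        = 5.21 × 10⁻¹ m/s²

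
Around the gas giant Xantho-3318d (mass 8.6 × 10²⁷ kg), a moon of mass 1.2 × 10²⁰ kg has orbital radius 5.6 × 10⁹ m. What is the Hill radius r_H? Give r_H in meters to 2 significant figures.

r_H ≈ a (m/3M)^(1/3)
    = (5.6 × 10⁹) × (1.2 × 10²⁰ / (3 × 8.6 × 10²⁷))^(1/3)
    = 9.3 × 10⁶ m

9.3 × 10⁶ m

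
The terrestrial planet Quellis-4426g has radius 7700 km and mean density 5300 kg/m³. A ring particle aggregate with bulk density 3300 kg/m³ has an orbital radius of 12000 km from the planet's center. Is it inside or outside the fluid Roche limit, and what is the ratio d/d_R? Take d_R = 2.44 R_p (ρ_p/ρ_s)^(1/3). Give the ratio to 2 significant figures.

d_R = 2.44 × (7700 km) × (5300/3300)^(1/3) = 22000 km
d/d_R = (12000) / (22000) = 0.55
Since d/d_R < 1, the body is inside the Roche limit.

inside; d/d_R ≈ 0.55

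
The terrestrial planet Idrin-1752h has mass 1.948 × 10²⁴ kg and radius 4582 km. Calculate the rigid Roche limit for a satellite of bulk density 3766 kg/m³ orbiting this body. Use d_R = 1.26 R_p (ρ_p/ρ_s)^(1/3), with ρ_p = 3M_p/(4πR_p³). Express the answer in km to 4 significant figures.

ρ_p = 3M_p/(4πR_p³) = 3 × (1.948 × 10²⁴) / (4π × (4.582 × 10⁶ m)³) = 4834 kg/m³
d_R = 1.26 × 4582 km × (4834/3766)^(1/3)
    = 6274 km

6274 km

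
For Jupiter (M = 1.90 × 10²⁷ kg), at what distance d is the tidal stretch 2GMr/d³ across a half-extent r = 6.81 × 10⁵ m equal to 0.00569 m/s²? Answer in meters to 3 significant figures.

3.12 × 10⁸ m

2GMr/d³ = a_tidal  ⇒  d = (2GMr / a_tidal)^(1/3)
d = (2 × 6.674×10⁻¹¹ × (1.90 × 10²⁷) × (6.81 × 10⁵) / (0.00569))^(1/3)
  = 3.12 × 10⁸ m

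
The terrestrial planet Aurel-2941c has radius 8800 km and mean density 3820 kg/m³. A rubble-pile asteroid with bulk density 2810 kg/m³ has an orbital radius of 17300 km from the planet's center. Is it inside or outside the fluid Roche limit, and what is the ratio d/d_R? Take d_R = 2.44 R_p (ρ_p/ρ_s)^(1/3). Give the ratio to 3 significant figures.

d_R = 2.44 × (8800 km) × (3820/2810)^(1/3) = 23790 km
d/d_R = (17300) / (23790) = 0.727
Since d/d_R < 1, the body is inside the Roche limit.

inside; d/d_R ≈ 0.727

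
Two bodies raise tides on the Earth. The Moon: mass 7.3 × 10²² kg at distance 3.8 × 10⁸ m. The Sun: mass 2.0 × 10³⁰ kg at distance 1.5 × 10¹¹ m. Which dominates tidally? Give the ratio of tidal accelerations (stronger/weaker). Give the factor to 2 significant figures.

Tidal stretch scales as M/d³; compute that for each body.
The Moon: (7.3 × 10²²) / (3.8 × 10⁸)³ = 1.330 × 10⁻³
The Sun: (2.0 × 10³⁰) / (1.5 × 10¹¹)³ = 5.926 × 10⁻⁴
Ratio (larger/smaller) = 2.2

The Moon, by a factor of ≈ 2.2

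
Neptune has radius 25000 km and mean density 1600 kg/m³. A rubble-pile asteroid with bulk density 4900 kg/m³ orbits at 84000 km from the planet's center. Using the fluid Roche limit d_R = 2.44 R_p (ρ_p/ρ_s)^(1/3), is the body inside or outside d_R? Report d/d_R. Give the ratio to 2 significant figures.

outside; d/d_R ≈ 2.0

d_R = 2.44 × (25000 km) × (1600/4900)^(1/3) = 42010 km
d/d_R = (84000) / (42010) = 2.0
Since d/d_R > 1, the body is outside the Roche limit.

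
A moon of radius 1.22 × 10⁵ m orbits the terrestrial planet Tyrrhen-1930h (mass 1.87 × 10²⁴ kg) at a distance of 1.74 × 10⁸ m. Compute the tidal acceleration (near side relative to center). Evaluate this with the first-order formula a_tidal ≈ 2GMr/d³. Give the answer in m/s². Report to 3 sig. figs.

5.78 × 10⁻⁶ m/s²

Since r ≪ d, expand the inverse-square field across one radius to get the leading 2GMr/d³ term.
Δg = 2GMr/d³
   = 2 × (6.674 × 10⁻¹¹) × (1.87 × 10²⁴) × (1.22 × 10⁵) / (1.74 × 10⁸)³
   = 5.78 × 10⁻⁶ m/s²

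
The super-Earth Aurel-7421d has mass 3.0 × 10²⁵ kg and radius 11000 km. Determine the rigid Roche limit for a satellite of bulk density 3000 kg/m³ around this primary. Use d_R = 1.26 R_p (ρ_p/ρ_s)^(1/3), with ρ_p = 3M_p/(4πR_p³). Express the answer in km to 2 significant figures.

ρ_p = 3M_p/(4πR_p³) = 3 × (3.0 × 10²⁵) / (4π × (1.1 × 10⁷ m)³) = 5400 kg/m³
d_R = 1.26 × 11000 km × (5400/3000)^(1/3)
    = 17000 km

17000 km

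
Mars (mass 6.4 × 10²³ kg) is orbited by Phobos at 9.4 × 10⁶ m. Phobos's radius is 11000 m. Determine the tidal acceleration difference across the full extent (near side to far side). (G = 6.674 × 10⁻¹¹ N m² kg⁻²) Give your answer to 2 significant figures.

Δg = 4GMr/d³
   = 4 × (6.674 × 10⁻¹¹) × (6.4 × 10²³) × (11000) / (9.4 × 10⁶)³
   = 2.3 × 10⁻³ m/s²

2.3 × 10⁻³ m/s²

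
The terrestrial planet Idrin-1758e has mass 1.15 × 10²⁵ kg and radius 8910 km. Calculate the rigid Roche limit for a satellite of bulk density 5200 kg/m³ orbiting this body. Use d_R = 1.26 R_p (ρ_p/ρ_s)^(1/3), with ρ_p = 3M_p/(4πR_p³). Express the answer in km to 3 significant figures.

ρ_p = 3M_p/(4πR_p³) = 3 × (1.15 × 10²⁵) / (4π × (8.91 × 10⁶ m)³) = 3880 kg/m³
d_R = 1.26 × 8910 km × (3880/5200)^(1/3)
    = 10200 km

10200 km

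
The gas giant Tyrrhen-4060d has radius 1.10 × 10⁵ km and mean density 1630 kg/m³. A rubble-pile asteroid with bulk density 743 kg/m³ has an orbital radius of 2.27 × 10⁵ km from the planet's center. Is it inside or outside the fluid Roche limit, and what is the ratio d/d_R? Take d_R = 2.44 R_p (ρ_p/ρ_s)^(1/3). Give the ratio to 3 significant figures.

d_R = 2.44 × (1.10 × 10⁵ km) × (1630/743)^(1/3) = 3.488 × 10⁵ km
d/d_R = (2.27 × 10⁵) / (3.488 × 10⁵) = 0.651
Since d/d_R < 1, the body is inside the Roche limit.

inside; d/d_R ≈ 0.651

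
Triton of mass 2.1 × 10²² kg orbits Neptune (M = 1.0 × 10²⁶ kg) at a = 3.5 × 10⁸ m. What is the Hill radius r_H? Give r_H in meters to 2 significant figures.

1.4 × 10⁷ m

r_H ≈ a (m/3M)^(1/3)
    = (3.5 × 10⁸) × (2.1 × 10²² / (3 × 1.0 × 10²⁶))^(1/3)
    = 1.4 × 10⁷ m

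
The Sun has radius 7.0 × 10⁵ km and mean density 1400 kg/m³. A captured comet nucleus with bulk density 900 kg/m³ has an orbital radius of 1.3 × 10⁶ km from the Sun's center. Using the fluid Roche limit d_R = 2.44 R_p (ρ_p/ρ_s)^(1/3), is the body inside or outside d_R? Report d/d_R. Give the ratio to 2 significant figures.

d_R = 2.44 × (7.0 × 10⁵ km) × (1400/900)^(1/3) = 1.979 × 10⁶ km
d/d_R = (1.3 × 10⁶) / (1.979 × 10⁶) = 0.66
Since d/d_R < 1, the body is inside the Roche limit.

inside; d/d_R ≈ 0.66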